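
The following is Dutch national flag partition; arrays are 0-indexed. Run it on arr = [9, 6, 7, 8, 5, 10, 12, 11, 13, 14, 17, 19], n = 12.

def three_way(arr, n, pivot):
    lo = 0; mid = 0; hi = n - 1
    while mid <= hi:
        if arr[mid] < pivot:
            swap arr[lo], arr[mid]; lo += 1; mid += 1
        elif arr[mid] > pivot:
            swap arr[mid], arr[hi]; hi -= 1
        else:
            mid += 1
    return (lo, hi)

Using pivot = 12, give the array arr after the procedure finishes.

lo=0 mid=0 hi=11
9<12: swap(0,0), lo=1 mid=1 ⇒ [9, 6, 7, 8, 5, 10, 12, 11, 13, 14, 17, 19]
6<12: swap(1,1), lo=2 mid=2 ⇒ [9, 6, 7, 8, 5, 10, 12, 11, 13, 14, 17, 19]
7<12: swap(2,2), lo=3 mid=3 ⇒ [9, 6, 7, 8, 5, 10, 12, 11, 13, 14, 17, 19]
8<12: swap(3,3), lo=4 mid=4 ⇒ [9, 6, 7, 8, 5, 10, 12, 11, 13, 14, 17, 19]
5<12: swap(4,4), lo=5 mid=5 ⇒ [9, 6, 7, 8, 5, 10, 12, 11, 13, 14, 17, 19]
10<12: swap(5,5), lo=6 mid=6 ⇒ [9, 6, 7, 8, 5, 10, 12, 11, 13, 14, 17, 19]
12=12: mid=7
11<12: swap(6,7), lo=7 mid=8 ⇒ [9, 6, 7, 8, 5, 10, 11, 12, 13, 14, 17, 19]
13>12: swap(8,11), hi=10 ⇒ [9, 6, 7, 8, 5, 10, 11, 12, 19, 14, 17, 13]
19>12: swap(8,10), hi=9 ⇒ [9, 6, 7, 8, 5, 10, 11, 12, 17, 14, 19, 13]
17>12: swap(8,9), hi=8 ⇒ [9, 6, 7, 8, 5, 10, 11, 12, 14, 17, 19, 13]
14>12: swap(8,8), hi=7 ⇒ [9, 6, 7, 8, 5, 10, 11, 12, 14, 17, 19, 13]
done. lo=7 hi=7; arr=[9, 6, 7, 8, 5, 10, 11, 12, 14, 17, 19, 13]

[9, 6, 7, 8, 5, 10, 11, 12, 14, 17, 19, 13]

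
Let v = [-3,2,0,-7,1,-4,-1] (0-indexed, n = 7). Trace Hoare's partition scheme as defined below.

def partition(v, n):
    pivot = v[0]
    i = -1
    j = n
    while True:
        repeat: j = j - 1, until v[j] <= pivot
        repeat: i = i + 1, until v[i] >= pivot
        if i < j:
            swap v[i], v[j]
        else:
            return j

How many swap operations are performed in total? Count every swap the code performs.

2

pivot=-3
j stops at 5 (-4), i stops at 0 (-3); swap ⇒ [-4,2,0,-7,1,-3,-1]
j stops at 3 (-7), i stops at 1 (2); swap ⇒ [-4,-7,0,2,1,-3,-1]
j stops at 1, i stops at 2; i≥j ⇒ return 1. v=[-4,-7,0,2,1,-3,-1]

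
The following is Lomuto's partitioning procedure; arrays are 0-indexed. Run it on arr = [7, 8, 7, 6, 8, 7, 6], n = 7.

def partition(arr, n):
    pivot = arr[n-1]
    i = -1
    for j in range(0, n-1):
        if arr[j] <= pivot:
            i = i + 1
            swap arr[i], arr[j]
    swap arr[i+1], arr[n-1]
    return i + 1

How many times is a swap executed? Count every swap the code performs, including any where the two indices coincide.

2

pivot = arr[6] = 6; i = -1
j=0: arr[0]=7 > 6 → no swap
j=1: arr[1]=8 > 6 → no swap
j=2: arr[2]=7 > 6 → no swap
j=3: arr[3]=6 ≤ 6 → i=0, swap arr[0],arr[3] → [6, 8, 7, 7, 8, 7, 6]
j=4: arr[4]=8 > 6 → no swap
j=5: arr[5]=7 > 6 → no swap
final swap arr[1],arr[6] → [6, 6, 7, 7, 8, 7, 8]; return 1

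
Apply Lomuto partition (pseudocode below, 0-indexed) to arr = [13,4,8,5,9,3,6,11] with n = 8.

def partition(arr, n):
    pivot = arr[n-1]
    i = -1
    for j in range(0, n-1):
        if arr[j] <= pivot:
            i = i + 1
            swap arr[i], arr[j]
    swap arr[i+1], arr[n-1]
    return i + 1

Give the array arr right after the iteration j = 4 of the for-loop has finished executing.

[4,8,5,9,13,3,6,11]

pivot = arr[7] = 11; i = -1
j=0: arr[0]=13 > 11 → no swap
j=1: arr[1]=4 ≤ 11 → i=0, swap arr[0],arr[1] → [4,13,8,5,9,3,6,11]
j=2: arr[2]=8 ≤ 11 → i=1, swap arr[1],arr[2] → [4,8,13,5,9,3,6,11]
j=3: arr[3]=5 ≤ 11 → i=2, swap arr[2],arr[3] → [4,8,5,13,9,3,6,11]
j=4: arr[4]=9 ≤ 11 → i=3, swap arr[3],arr[4] → [4,8,5,9,13,3,6,11]
(after j=4) arr = [4,8,5,9,13,3,6,11]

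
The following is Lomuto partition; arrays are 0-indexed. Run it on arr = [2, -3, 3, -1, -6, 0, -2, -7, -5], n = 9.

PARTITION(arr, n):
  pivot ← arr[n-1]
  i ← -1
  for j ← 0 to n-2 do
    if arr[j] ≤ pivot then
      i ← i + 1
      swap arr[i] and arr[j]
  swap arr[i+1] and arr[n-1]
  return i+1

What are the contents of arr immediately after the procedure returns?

pivot = arr[8] = -5; i = -1
j=0: arr[0]=2 > -5 → no swap
j=1: arr[1]=-3 > -5 → no swap
j=2: arr[2]=3 > -5 → no swap
j=3: arr[3]=-1 > -5 → no swap
j=4: arr[4]=-6 ≤ -5 → i=0, swap arr[0],arr[4] → [-6, -3, 3, -1, 2, 0, -2, -7, -5]
j=5: arr[5]=0 > -5 → no swap
j=6: arr[6]=-2 > -5 → no swap
j=7: arr[7]=-7 ≤ -5 → i=1, swap arr[1],arr[7] → [-6, -7, 3, -1, 2, 0, -2, -3, -5]
final swap arr[2],arr[8] → [-6, -7, -5, -1, 2, 0, -2, -3, 3]; return 2

[-6, -7, -5, -1, 2, 0, -2, -3, 3]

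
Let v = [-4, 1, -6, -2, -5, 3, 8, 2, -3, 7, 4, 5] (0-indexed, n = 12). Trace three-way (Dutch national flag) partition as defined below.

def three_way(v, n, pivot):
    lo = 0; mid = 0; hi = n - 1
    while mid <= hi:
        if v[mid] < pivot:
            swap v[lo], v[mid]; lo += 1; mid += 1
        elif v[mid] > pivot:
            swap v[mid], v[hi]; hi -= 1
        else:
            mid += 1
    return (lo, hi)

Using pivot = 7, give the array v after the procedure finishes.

[-4, 1, -6, -2, -5, 3, 5, 2, -3, 4, 7, 8]

pivot = 7; lo=0, mid=0, hi=11
v[mid]=-4<7: swap v[0],v[0]; lo=1,mid=1 → [-4, 1, -6, -2, -5, 3, 8, 2, -3, 7, 4, 5]
v[mid]=1<7: swap v[1],v[1]; lo=2,mid=2 → [-4, 1, -6, -2, -5, 3, 8, 2, -3, 7, 4, 5]
v[mid]=-6<7: swap v[2],v[2]; lo=3,mid=3 → [-4, 1, -6, -2, -5, 3, 8, 2, -3, 7, 4, 5]
v[mid]=-2<7: swap v[3],v[3]; lo=4,mid=4 → [-4, 1, -6, -2, -5, 3, 8, 2, -3, 7, 4, 5]
v[mid]=-5<7: swap v[4],v[4]; lo=5,mid=5 → [-4, 1, -6, -2, -5, 3, 8, 2, -3, 7, 4, 5]
v[mid]=3<7: swap v[5],v[5]; lo=6,mid=6 → [-4, 1, -6, -2, -5, 3, 8, 2, -3, 7, 4, 5]
v[mid]=8>7: swap v[6],v[11]; hi=10 → [-4, 1, -6, -2, -5, 3, 5, 2, -3, 7, 4, 8]
v[mid]=5<7: swap v[6],v[6]; lo=7,mid=7 → [-4, 1, -6, -2, -5, 3, 5, 2, -3, 7, 4, 8]
v[mid]=2<7: swap v[7],v[7]; lo=8,mid=8 → [-4, 1, -6, -2, -5, 3, 5, 2, -3, 7, 4, 8]
v[mid]=-3<7: swap v[8],v[8]; lo=9,mid=9 → [-4, 1, -6, -2, -5, 3, 5, 2, -3, 7, 4, 8]
v[mid]=7=7: mid=10
v[mid]=4<7: swap v[9],v[10]; lo=10,mid=11 → [-4, 1, -6, -2, -5, 3, 5, 2, -3, 4, 7, 8]
end: lo=10, hi=10; v = [-4, 1, -6, -2, -5, 3, 5, 2, -3, 4, 7, 8]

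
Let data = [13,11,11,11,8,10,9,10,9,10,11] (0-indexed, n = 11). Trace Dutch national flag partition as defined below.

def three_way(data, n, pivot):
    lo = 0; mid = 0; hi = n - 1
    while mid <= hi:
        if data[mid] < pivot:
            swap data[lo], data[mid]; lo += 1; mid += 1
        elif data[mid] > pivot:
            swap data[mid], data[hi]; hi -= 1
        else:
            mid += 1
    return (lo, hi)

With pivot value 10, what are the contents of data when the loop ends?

lo=0 mid=0 hi=10
13>10: swap(0,10), hi=9 ⇒ [11,11,11,11,8,10,9,10,9,10,13]
11>10: swap(0,9), hi=8 ⇒ [10,11,11,11,8,10,9,10,9,11,13]
10=10: mid=1
11>10: swap(1,8), hi=7 ⇒ [10,9,11,11,8,10,9,10,11,11,13]
9<10: swap(0,1), lo=1 mid=2 ⇒ [9,10,11,11,8,10,9,10,11,11,13]
11>10: swap(2,7), hi=6 ⇒ [9,10,10,11,8,10,9,11,11,11,13]
10=10: mid=3
11>10: swap(3,6), hi=5 ⇒ [9,10,10,9,8,10,11,11,11,11,13]
9<10: swap(1,3), lo=2 mid=4 ⇒ [9,9,10,10,8,10,11,11,11,11,13]
8<10: swap(2,4), lo=3 mid=5 ⇒ [9,9,8,10,10,10,11,11,11,11,13]
10=10: mid=6
done. lo=3 hi=5; data=[9,9,8,10,10,10,11,11,11,11,13]

[9,9,8,10,10,10,11,11,11,11,13]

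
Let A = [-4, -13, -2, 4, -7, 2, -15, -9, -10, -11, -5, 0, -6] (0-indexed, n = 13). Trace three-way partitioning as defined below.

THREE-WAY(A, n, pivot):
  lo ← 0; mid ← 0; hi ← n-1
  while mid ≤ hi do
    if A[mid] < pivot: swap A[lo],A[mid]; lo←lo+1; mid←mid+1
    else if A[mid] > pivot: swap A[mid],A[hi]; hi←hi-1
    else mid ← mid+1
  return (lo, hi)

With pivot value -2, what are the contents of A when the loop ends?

[-4, -13, -6, -7, -5, -15, -9, -10, -11, -2, 0, 2, 4]

pivot = -2; lo=0, mid=0, hi=12
A[mid]=-4<-2: swap A[0],A[0]; lo=1,mid=1 → [-4, -13, -2, 4, -7, 2, -15, -9, -10, -11, -5, 0, -6]
A[mid]=-13<-2: swap A[1],A[1]; lo=2,mid=2 → [-4, -13, -2, 4, -7, 2, -15, -9, -10, -11, -5, 0, -6]
A[mid]=-2=-2: mid=3
A[mid]=4>-2: swap A[3],A[12]; hi=11 → [-4, -13, -2, -6, -7, 2, -15, -9, -10, -11, -5, 0, 4]
A[mid]=-6<-2: swap A[2],A[3]; lo=3,mid=4 → [-4, -13, -6, -2, -7, 2, -15, -9, -10, -11, -5, 0, 4]
A[mid]=-7<-2: swap A[3],A[4]; lo=4,mid=5 → [-4, -13, -6, -7, -2, 2, -15, -9, -10, -11, -5, 0, 4]
A[mid]=2>-2: swap A[5],A[11]; hi=10 → [-4, -13, -6, -7, -2, 0, -15, -9, -10, -11, -5, 2, 4]
A[mid]=0>-2: swap A[5],A[10]; hi=9 → [-4, -13, -6, -7, -2, -5, -15, -9, -10, -11, 0, 2, 4]
A[mid]=-5<-2: swap A[4],A[5]; lo=5,mid=6 → [-4, -13, -6, -7, -5, -2, -15, -9, -10, -11, 0, 2, 4]
A[mid]=-15<-2: swap A[5],A[6]; lo=6,mid=7 → [-4, -13, -6, -7, -5, -15, -2, -9, -10, -11, 0, 2, 4]
A[mid]=-9<-2: swap A[6],A[7]; lo=7,mid=8 → [-4, -13, -6, -7, -5, -15, -9, -2, -10, -11, 0, 2, 4]
A[mid]=-10<-2: swap A[7],A[8]; lo=8,mid=9 → [-4, -13, -6, -7, -5, -15, -9, -10, -2, -11, 0, 2, 4]
A[mid]=-11<-2: swap A[8],A[9]; lo=9,mid=10 → [-4, -13, -6, -7, -5, -15, -9, -10, -11, -2, 0, 2, 4]
end: lo=9, hi=9; A = [-4, -13, -6, -7, -5, -15, -9, -10, -11, -2, 0, 2, 4]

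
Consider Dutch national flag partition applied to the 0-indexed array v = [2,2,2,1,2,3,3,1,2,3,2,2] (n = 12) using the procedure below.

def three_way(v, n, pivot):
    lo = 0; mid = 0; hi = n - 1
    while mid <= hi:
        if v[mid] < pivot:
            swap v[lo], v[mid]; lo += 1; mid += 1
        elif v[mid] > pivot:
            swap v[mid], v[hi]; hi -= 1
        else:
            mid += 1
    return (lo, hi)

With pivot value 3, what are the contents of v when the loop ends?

lo=0 mid=0 hi=11
2<3: swap(0,0), lo=1 mid=1 ⇒ [2,2,2,1,2,3,3,1,2,3,2,2]
2<3: swap(1,1), lo=2 mid=2 ⇒ [2,2,2,1,2,3,3,1,2,3,2,2]
2<3: swap(2,2), lo=3 mid=3 ⇒ [2,2,2,1,2,3,3,1,2,3,2,2]
1<3: swap(3,3), lo=4 mid=4 ⇒ [2,2,2,1,2,3,3,1,2,3,2,2]
2<3: swap(4,4), lo=5 mid=5 ⇒ [2,2,2,1,2,3,3,1,2,3,2,2]
3=3: mid=6
3=3: mid=7
1<3: swap(5,7), lo=6 mid=8 ⇒ [2,2,2,1,2,1,3,3,2,3,2,2]
2<3: swap(6,8), lo=7 mid=9 ⇒ [2,2,2,1,2,1,2,3,3,3,2,2]
3=3: mid=10
2<3: swap(7,10), lo=8 mid=11 ⇒ [2,2,2,1,2,1,2,2,3,3,3,2]
2<3: swap(8,11), lo=9 mid=12 ⇒ [2,2,2,1,2,1,2,2,2,3,3,3]
done. lo=9 hi=11; v=[2,2,2,1,2,1,2,2,2,3,3,3]

[2,2,2,1,2,1,2,2,2,3,3,3]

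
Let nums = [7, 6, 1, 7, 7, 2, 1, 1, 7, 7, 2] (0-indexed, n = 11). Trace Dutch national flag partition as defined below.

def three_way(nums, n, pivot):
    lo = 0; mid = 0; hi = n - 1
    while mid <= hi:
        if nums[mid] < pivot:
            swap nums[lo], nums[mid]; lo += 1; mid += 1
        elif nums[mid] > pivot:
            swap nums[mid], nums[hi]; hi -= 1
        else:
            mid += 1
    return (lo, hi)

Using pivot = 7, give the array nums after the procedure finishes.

[6, 1, 2, 1, 1, 2, 7, 7, 7, 7, 7]

lo=0 mid=0 hi=10
7=7: mid=1
6<7: swap(0,1), lo=1 mid=2 ⇒ [6, 7, 1, 7, 7, 2, 1, 1, 7, 7, 2]
1<7: swap(1,2), lo=2 mid=3 ⇒ [6, 1, 7, 7, 7, 2, 1, 1, 7, 7, 2]
7=7: mid=4
7=7: mid=5
2<7: swap(2,5), lo=3 mid=6 ⇒ [6, 1, 2, 7, 7, 7, 1, 1, 7, 7, 2]
1<7: swap(3,6), lo=4 mid=7 ⇒ [6, 1, 2, 1, 7, 7, 7, 1, 7, 7, 2]
1<7: swap(4,7), lo=5 mid=8 ⇒ [6, 1, 2, 1, 1, 7, 7, 7, 7, 7, 2]
7=7: mid=9
7=7: mid=10
2<7: swap(5,10), lo=6 mid=11 ⇒ [6, 1, 2, 1, 1, 2, 7, 7, 7, 7, 7]
done. lo=6 hi=10; nums=[6, 1, 2, 1, 1, 2, 7, 7, 7, 7, 7]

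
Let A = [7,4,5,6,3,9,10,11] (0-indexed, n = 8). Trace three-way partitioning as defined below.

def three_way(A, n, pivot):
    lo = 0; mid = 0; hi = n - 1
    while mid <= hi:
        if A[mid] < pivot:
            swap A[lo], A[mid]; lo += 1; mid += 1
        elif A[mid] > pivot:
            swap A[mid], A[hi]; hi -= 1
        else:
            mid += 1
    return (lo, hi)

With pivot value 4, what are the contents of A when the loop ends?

[3,4,6,5,9,10,11,7]

pivot = 4; lo=0, mid=0, hi=7
A[mid]=7>4: swap A[0],A[7]; hi=6 → [11,4,5,6,3,9,10,7]
A[mid]=11>4: swap A[0],A[6]; hi=5 → [10,4,5,6,3,9,11,7]
A[mid]=10>4: swap A[0],A[5]; hi=4 → [9,4,5,6,3,10,11,7]
A[mid]=9>4: swap A[0],A[4]; hi=3 → [3,4,5,6,9,10,11,7]
A[mid]=3<4: swap A[0],A[0]; lo=1,mid=1 → [3,4,5,6,9,10,11,7]
A[mid]=4=4: mid=2
A[mid]=5>4: swap A[2],A[3]; hi=2 → [3,4,6,5,9,10,11,7]
A[mid]=6>4: swap A[2],A[2]; hi=1 → [3,4,6,5,9,10,11,7]
end: lo=1, hi=1; A = [3,4,6,5,9,10,11,7]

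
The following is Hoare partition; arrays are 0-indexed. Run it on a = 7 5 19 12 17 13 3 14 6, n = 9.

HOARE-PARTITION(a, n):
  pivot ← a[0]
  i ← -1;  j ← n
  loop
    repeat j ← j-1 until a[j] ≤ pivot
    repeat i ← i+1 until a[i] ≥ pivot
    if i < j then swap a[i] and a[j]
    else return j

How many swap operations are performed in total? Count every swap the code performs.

pivot = a[0] = 7; i = -1, j = 9
j→8 (a[8]=6≤7), i→0 (a[0]=7≥7); i<j, swap → 6 5 19 12 17 13 3 14 7
j→6 (a[6]=3≤7), i→2 (a[2]=19≥7); i<j, swap → 6 5 3 12 17 13 19 14 7
j→2, i→3; i≥j, return j=2. a = 6 5 3 12 17 13 19 14 7

2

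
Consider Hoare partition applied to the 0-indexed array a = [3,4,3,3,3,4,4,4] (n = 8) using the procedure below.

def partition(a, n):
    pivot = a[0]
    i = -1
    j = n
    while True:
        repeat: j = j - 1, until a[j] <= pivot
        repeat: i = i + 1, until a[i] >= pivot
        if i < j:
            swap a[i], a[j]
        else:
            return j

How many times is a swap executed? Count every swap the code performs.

pivot = a[0] = 3; i = -1, j = 8
j→4 (a[4]=3≤3), i→0 (a[0]=3≥3); i<j, swap → [3,4,3,3,3,4,4,4]
j→3 (a[3]=3≤3), i→1 (a[1]=4≥3); i<j, swap → [3,3,3,4,3,4,4,4]
j→2, i→2; i≥j, return j=2. a = [3,3,3,4,3,4,4,4]

2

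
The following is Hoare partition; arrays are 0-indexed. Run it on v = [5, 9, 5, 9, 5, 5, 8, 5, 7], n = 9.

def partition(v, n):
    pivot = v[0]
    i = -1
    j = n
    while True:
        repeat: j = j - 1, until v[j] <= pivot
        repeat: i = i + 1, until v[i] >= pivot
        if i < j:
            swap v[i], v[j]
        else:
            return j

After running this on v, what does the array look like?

[5, 5, 5, 9, 5, 9, 8, 5, 7]

pivot = v[0] = 5; i = -1, j = 9
j→7 (v[7]=5≤5), i→0 (v[0]=5≥5); i<j, swap → [5, 9, 5, 9, 5, 5, 8, 5, 7]
j→5 (v[5]=5≤5), i→1 (v[1]=9≥5); i<j, swap → [5, 5, 5, 9, 5, 9, 8, 5, 7]
j→4 (v[4]=5≤5), i→2 (v[2]=5≥5); i<j, swap → [5, 5, 5, 9, 5, 9, 8, 5, 7]
j→2, i→3; i≥j, return j=2. v = [5, 5, 5, 9, 5, 9, 8, 5, 7]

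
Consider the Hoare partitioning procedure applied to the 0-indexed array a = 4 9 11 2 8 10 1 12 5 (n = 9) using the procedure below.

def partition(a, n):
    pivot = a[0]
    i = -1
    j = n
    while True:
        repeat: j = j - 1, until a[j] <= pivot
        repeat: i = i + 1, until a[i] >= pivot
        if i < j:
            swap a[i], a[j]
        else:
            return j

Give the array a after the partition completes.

pivot = a[0] = 4; i = -1, j = 9
j→6 (a[6]=1≤4), i→0 (a[0]=4≥4); i<j, swap → 1 9 11 2 8 10 4 12 5
j→3 (a[3]=2≤4), i→1 (a[1]=9≥4); i<j, swap → 1 2 11 9 8 10 4 12 5
j→1, i→2; i≥j, return j=1. a = 1 2 11 9 8 10 4 12 5

1 2 11 9 8 10 4 12 5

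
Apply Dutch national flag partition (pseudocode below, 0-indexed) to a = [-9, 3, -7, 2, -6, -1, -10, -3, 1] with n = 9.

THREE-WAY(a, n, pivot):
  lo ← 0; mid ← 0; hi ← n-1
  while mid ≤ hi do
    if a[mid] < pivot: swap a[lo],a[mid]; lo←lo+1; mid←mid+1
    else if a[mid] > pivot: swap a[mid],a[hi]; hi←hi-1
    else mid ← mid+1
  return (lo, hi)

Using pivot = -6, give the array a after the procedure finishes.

pivot = -6; lo=0, mid=0, hi=8
a[mid]=-9<-6: swap a[0],a[0]; lo=1,mid=1 → [-9, 3, -7, 2, -6, -1, -10, -3, 1]
a[mid]=3>-6: swap a[1],a[8]; hi=7 → [-9, 1, -7, 2, -6, -1, -10, -3, 3]
a[mid]=1>-6: swap a[1],a[7]; hi=6 → [-9, -3, -7, 2, -6, -1, -10, 1, 3]
a[mid]=-3>-6: swap a[1],a[6]; hi=5 → [-9, -10, -7, 2, -6, -1, -3, 1, 3]
a[mid]=-10<-6: swap a[1],a[1]; lo=2,mid=2 → [-9, -10, -7, 2, -6, -1, -3, 1, 3]
a[mid]=-7<-6: swap a[2],a[2]; lo=3,mid=3 → [-9, -10, -7, 2, -6, -1, -3, 1, 3]
a[mid]=2>-6: swap a[3],a[5]; hi=4 → [-9, -10, -7, -1, -6, 2, -3, 1, 3]
a[mid]=-1>-6: swap a[3],a[4]; hi=3 → [-9, -10, -7, -6, -1, 2, -3, 1, 3]
a[mid]=-6=-6: mid=4
end: lo=3, hi=3; a = [-9, -10, -7, -6, -1, 2, -3, 1, 3]

[-9, -10, -7, -6, -1, 2, -3, 1, 3]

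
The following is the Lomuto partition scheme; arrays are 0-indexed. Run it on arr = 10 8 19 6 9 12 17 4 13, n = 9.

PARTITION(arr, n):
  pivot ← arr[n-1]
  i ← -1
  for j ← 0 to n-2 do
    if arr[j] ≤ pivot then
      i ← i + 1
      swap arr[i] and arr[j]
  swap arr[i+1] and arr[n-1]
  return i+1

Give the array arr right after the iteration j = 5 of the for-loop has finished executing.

pivot=13, i=-1
j=0: 10≤13, i=0, swap(0,0) ⇒ 10 8 19 6 9 12 17 4 13
j=1: 8≤13, i=1, swap(1,1) ⇒ 10 8 19 6 9 12 17 4 13
j=2: 19>13, skip
j=3: 6≤13, i=2, swap(2,3) ⇒ 10 8 6 19 9 12 17 4 13
j=4: 9≤13, i=3, swap(3,4) ⇒ 10 8 6 9 19 12 17 4 13
j=5: 12≤13, i=4, swap(4,5) ⇒ 10 8 6 9 12 19 17 4 13
(after j=5) arr = 10 8 6 9 12 19 17 4 13

10 8 6 9 12 19 17 4 13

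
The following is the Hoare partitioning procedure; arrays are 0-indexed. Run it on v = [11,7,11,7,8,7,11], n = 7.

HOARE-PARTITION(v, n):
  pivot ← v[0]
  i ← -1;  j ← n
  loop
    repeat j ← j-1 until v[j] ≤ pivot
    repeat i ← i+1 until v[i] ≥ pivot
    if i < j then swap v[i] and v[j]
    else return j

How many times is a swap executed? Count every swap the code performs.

pivot=11
j stops at 6 (11), i stops at 0 (11); swap ⇒ [11,7,11,7,8,7,11]
j stops at 5 (7), i stops at 2 (11); swap ⇒ [11,7,7,7,8,11,11]
j stops at 4, i stops at 5; i≥j ⇒ return 4. v=[11,7,7,7,8,11,11]

2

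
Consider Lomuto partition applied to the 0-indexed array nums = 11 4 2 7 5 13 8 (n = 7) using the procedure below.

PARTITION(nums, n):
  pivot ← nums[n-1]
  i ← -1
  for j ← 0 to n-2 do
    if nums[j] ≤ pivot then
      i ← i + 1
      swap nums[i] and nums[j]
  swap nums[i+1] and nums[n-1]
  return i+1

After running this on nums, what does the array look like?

pivot=8, i=-1
j=0: 11>8, skip
j=1: 4≤8, i=0, swap(0,1) ⇒ 4 11 2 7 5 13 8
j=2: 2≤8, i=1, swap(1,2) ⇒ 4 2 11 7 5 13 8
j=3: 7≤8, i=2, swap(2,3) ⇒ 4 2 7 11 5 13 8
j=4: 5≤8, i=3, swap(3,4) ⇒ 4 2 7 5 11 13 8
j=5: 13>8, skip
swap(4,6) ⇒ 4 2 7 5 8 13 11; return 4

4 2 7 5 8 13 11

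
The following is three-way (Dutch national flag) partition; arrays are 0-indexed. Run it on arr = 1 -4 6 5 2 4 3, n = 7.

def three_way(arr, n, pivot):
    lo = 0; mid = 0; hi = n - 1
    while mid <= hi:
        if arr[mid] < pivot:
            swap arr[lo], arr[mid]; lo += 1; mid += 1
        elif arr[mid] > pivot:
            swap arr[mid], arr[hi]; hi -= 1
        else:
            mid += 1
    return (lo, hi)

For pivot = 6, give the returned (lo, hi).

(6, 6)

pivot = 6; lo=0, mid=0, hi=6
arr[mid]=1<6: swap arr[0],arr[0]; lo=1,mid=1 → 1 -4 6 5 2 4 3
arr[mid]=-4<6: swap arr[1],arr[1]; lo=2,mid=2 → 1 -4 6 5 2 4 3
arr[mid]=6=6: mid=3
arr[mid]=5<6: swap arr[2],arr[3]; lo=3,mid=4 → 1 -4 5 6 2 4 3
arr[mid]=2<6: swap arr[3],arr[4]; lo=4,mid=5 → 1 -4 5 2 6 4 3
arr[mid]=4<6: swap arr[4],arr[5]; lo=5,mid=6 → 1 -4 5 2 4 6 3
arr[mid]=3<6: swap arr[5],arr[6]; lo=6,mid=7 → 1 -4 5 2 4 3 6
end: lo=6, hi=6; arr = 1 -4 5 2 4 3 6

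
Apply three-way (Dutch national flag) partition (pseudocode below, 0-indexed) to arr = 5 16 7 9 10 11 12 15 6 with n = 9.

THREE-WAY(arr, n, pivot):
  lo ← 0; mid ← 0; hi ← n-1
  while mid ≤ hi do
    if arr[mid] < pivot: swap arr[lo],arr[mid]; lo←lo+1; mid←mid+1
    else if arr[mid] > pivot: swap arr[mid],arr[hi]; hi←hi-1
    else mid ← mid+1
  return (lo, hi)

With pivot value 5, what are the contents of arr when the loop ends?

pivot = 5; lo=0, mid=0, hi=8
arr[mid]=5=5: mid=1
arr[mid]=16>5: swap arr[1],arr[8]; hi=7 → 5 6 7 9 10 11 12 15 16
arr[mid]=6>5: swap arr[1],arr[7]; hi=6 → 5 15 7 9 10 11 12 6 16
arr[mid]=15>5: swap arr[1],arr[6]; hi=5 → 5 12 7 9 10 11 15 6 16
arr[mid]=12>5: swap arr[1],arr[5]; hi=4 → 5 11 7 9 10 12 15 6 16
arr[mid]=11>5: swap arr[1],arr[4]; hi=3 → 5 10 7 9 11 12 15 6 16
arr[mid]=10>5: swap arr[1],arr[3]; hi=2 → 5 9 7 10 11 12 15 6 16
arr[mid]=9>5: swap arr[1],arr[2]; hi=1 → 5 7 9 10 11 12 15 6 16
arr[mid]=7>5: swap arr[1],arr[1]; hi=0 → 5 7 9 10 11 12 15 6 16
end: lo=0, hi=0; arr = 5 7 9 10 11 12 15 6 16

5 7 9 10 11 12 15 6 16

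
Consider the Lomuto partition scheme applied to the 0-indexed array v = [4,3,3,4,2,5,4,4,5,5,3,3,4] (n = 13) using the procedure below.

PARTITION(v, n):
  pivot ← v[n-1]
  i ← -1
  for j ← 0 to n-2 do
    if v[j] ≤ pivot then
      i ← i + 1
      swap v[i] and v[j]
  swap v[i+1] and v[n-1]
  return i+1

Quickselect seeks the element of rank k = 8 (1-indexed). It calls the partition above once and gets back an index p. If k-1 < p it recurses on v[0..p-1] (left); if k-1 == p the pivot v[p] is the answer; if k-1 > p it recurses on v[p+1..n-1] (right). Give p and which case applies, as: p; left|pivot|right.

9; left

pivot = v[12] = 4; i = -1
j=0: v[0]=4 ≤ 4 → i=0, swap v[0],v[0] (no change) → [4,3,3,4,2,5,4,4,5,5,3,3,4]
j=1: v[1]=3 ≤ 4 → i=1, swap v[1],v[1] (no change) → [4,3,3,4,2,5,4,4,5,5,3,3,4]
j=2: v[2]=3 ≤ 4 → i=2, swap v[2],v[2] (no change) → [4,3,3,4,2,5,4,4,5,5,3,3,4]
j=3: v[3]=4 ≤ 4 → i=3, swap v[3],v[3] (no change) → [4,3,3,4,2,5,4,4,5,5,3,3,4]
j=4: v[4]=2 ≤ 4 → i=4, swap v[4],v[4] (no change) → [4,3,3,4,2,5,4,4,5,5,3,3,4]
j=5: v[5]=5 > 4 → no swap
j=6: v[6]=4 ≤ 4 → i=5, swap v[5],v[6] → [4,3,3,4,2,4,5,4,5,5,3,3,4]
j=7: v[7]=4 ≤ 4 → i=6, swap v[6],v[7] → [4,3,3,4,2,4,4,5,5,5,3,3,4]
j=8: v[8]=5 > 4 → no swap
j=9: v[9]=5 > 4 → no swap
j=10: v[10]=3 ≤ 4 → i=7, swap v[7],v[10] → [4,3,3,4,2,4,4,3,5,5,5,3,4]
j=11: v[11]=3 ≤ 4 → i=8, swap v[8],v[11] → [4,3,3,4,2,4,4,3,3,5,5,5,4]
final swap v[9],v[12] → [4,3,3,4,2,4,4,3,3,4,5,5,5]; return 9
p = 9; k-1 = 7 < 9 ⇒ left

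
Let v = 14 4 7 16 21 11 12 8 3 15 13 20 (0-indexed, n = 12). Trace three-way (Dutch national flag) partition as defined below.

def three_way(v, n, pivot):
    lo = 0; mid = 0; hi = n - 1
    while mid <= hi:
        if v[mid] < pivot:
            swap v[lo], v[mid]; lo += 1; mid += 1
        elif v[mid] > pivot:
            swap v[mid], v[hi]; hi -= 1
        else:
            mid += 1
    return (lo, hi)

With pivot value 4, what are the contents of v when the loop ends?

3 4 16 21 11 12 8 7 15 13 20 14

lo=0 mid=0 hi=11
14>4: swap(0,11), hi=10 ⇒ 20 4 7 16 21 11 12 8 3 15 13 14
20>4: swap(0,10), hi=9 ⇒ 13 4 7 16 21 11 12 8 3 15 20 14
13>4: swap(0,9), hi=8 ⇒ 15 4 7 16 21 11 12 8 3 13 20 14
15>4: swap(0,8), hi=7 ⇒ 3 4 7 16 21 11 12 8 15 13 20 14
3<4: swap(0,0), lo=1 mid=1 ⇒ 3 4 7 16 21 11 12 8 15 13 20 14
4=4: mid=2
7>4: swap(2,7), hi=6 ⇒ 3 4 8 16 21 11 12 7 15 13 20 14
8>4: swap(2,6), hi=5 ⇒ 3 4 12 16 21 11 8 7 15 13 20 14
12>4: swap(2,5), hi=4 ⇒ 3 4 11 16 21 12 8 7 15 13 20 14
11>4: swap(2,4), hi=3 ⇒ 3 4 21 16 11 12 8 7 15 13 20 14
21>4: swap(2,3), hi=2 ⇒ 3 4 16 21 11 12 8 7 15 13 20 14
16>4: swap(2,2), hi=1 ⇒ 3 4 16 21 11 12 8 7 15 13 20 14
done. lo=1 hi=1; v=3 4 16 21 11 12 8 7 15 13 20 14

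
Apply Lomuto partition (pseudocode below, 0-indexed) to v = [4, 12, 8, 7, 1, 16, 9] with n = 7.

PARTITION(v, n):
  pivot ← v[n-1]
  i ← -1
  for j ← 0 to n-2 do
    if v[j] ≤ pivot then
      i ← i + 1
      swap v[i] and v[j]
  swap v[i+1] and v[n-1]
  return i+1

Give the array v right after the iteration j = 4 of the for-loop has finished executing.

pivot = v[6] = 9; i = -1
j=0: v[0]=4 ≤ 9 → i=0, swap v[0],v[0] (no change) → [4, 12, 8, 7, 1, 16, 9]
j=1: v[1]=12 > 9 → no swap
j=2: v[2]=8 ≤ 9 → i=1, swap v[1],v[2] → [4, 8, 12, 7, 1, 16, 9]
j=3: v[3]=7 ≤ 9 → i=2, swap v[2],v[3] → [4, 8, 7, 12, 1, 16, 9]
j=4: v[4]=1 ≤ 9 → i=3, swap v[3],v[4] → [4, 8, 7, 1, 12, 16, 9]
(after j=4) v = [4, 8, 7, 1, 12, 16, 9]

[4, 8, 7, 1, 12, 16, 9]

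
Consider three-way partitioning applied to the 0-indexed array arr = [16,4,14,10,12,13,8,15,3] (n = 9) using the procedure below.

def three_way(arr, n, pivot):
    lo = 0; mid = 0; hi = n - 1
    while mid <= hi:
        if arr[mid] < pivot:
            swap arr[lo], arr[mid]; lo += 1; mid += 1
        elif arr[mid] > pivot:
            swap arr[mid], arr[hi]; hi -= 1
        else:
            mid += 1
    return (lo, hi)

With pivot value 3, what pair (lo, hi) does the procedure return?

lo=0 mid=0 hi=8
16>3: swap(0,8), hi=7 ⇒ [3,4,14,10,12,13,8,15,16]
3=3: mid=1
4>3: swap(1,7), hi=6 ⇒ [3,15,14,10,12,13,8,4,16]
15>3: swap(1,6), hi=5 ⇒ [3,8,14,10,12,13,15,4,16]
8>3: swap(1,5), hi=4 ⇒ [3,13,14,10,12,8,15,4,16]
13>3: swap(1,4), hi=3 ⇒ [3,12,14,10,13,8,15,4,16]
12>3: swap(1,3), hi=2 ⇒ [3,10,14,12,13,8,15,4,16]
10>3: swap(1,2), hi=1 ⇒ [3,14,10,12,13,8,15,4,16]
14>3: swap(1,1), hi=0 ⇒ [3,14,10,12,13,8,15,4,16]
done. lo=0 hi=0; arr=[3,14,10,12,13,8,15,4,16]

(0, 0)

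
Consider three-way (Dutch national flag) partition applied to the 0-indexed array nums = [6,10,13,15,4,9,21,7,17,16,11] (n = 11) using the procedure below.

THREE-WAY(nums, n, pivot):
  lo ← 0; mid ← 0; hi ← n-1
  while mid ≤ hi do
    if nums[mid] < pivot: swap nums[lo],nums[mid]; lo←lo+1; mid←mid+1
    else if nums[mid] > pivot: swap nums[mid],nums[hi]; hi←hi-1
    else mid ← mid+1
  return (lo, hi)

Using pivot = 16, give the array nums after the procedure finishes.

lo=0 mid=0 hi=10
6<16: swap(0,0), lo=1 mid=1 ⇒ [6,10,13,15,4,9,21,7,17,16,11]
10<16: swap(1,1), lo=2 mid=2 ⇒ [6,10,13,15,4,9,21,7,17,16,11]
13<16: swap(2,2), lo=3 mid=3 ⇒ [6,10,13,15,4,9,21,7,17,16,11]
15<16: swap(3,3), lo=4 mid=4 ⇒ [6,10,13,15,4,9,21,7,17,16,11]
4<16: swap(4,4), lo=5 mid=5 ⇒ [6,10,13,15,4,9,21,7,17,16,11]
9<16: swap(5,5), lo=6 mid=6 ⇒ [6,10,13,15,4,9,21,7,17,16,11]
21>16: swap(6,10), hi=9 ⇒ [6,10,13,15,4,9,11,7,17,16,21]
11<16: swap(6,6), lo=7 mid=7 ⇒ [6,10,13,15,4,9,11,7,17,16,21]
7<16: swap(7,7), lo=8 mid=8 ⇒ [6,10,13,15,4,9,11,7,17,16,21]
17>16: swap(8,9), hi=8 ⇒ [6,10,13,15,4,9,11,7,16,17,21]
16=16: mid=9
done. lo=8 hi=8; nums=[6,10,13,15,4,9,11,7,16,17,21]

[6,10,13,15,4,9,11,7,16,17,21]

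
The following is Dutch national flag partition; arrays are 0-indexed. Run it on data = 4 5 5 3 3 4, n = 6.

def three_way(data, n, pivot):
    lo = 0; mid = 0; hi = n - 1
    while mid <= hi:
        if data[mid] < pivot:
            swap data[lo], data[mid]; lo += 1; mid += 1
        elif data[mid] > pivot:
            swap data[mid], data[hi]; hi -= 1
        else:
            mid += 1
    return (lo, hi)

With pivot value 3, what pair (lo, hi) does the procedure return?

lo=0 mid=0 hi=5
4>3: swap(0,5), hi=4 ⇒ 4 5 5 3 3 4
4>3: swap(0,4), hi=3 ⇒ 3 5 5 3 4 4
3=3: mid=1
5>3: swap(1,3), hi=2 ⇒ 3 3 5 5 4 4
3=3: mid=2
5>3: swap(2,2), hi=1 ⇒ 3 3 5 5 4 4
done. lo=0 hi=1; data=3 3 5 5 4 4

(0, 1)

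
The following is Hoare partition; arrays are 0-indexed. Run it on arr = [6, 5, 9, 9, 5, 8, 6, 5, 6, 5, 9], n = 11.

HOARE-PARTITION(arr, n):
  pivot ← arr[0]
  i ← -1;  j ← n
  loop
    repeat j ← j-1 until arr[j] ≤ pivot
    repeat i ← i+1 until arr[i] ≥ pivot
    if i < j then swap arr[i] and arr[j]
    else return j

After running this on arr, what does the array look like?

[5, 5, 6, 5, 5, 6, 8, 9, 9, 6, 9]

pivot=6
j stops at 9 (5), i stops at 0 (6); swap ⇒ [5, 5, 9, 9, 5, 8, 6, 5, 6, 6, 9]
j stops at 8 (6), i stops at 2 (9); swap ⇒ [5, 5, 6, 9, 5, 8, 6, 5, 9, 6, 9]
j stops at 7 (5), i stops at 3 (9); swap ⇒ [5, 5, 6, 5, 5, 8, 6, 9, 9, 6, 9]
j stops at 6 (6), i stops at 5 (8); swap ⇒ [5, 5, 6, 5, 5, 6, 8, 9, 9, 6, 9]
j stops at 5, i stops at 6; i≥j ⇒ return 5. arr=[5, 5, 6, 5, 5, 6, 8, 9, 9, 6, 9]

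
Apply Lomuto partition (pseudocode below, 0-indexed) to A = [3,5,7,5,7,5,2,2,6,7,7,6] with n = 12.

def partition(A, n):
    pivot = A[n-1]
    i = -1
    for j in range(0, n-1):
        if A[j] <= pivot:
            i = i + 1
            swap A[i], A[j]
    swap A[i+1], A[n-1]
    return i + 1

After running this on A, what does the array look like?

pivot = A[11] = 6; i = -1
j=0: A[0]=3 ≤ 6 → i=0, swap A[0],A[0] (no change) → [3,5,7,5,7,5,2,2,6,7,7,6]
j=1: A[1]=5 ≤ 6 → i=1, swap A[1],A[1] (no change) → [3,5,7,5,7,5,2,2,6,7,7,6]
j=2: A[2]=7 > 6 → no swap
j=3: A[3]=5 ≤ 6 → i=2, swap A[2],A[3] → [3,5,5,7,7,5,2,2,6,7,7,6]
j=4: A[4]=7 > 6 → no swap
j=5: A[5]=5 ≤ 6 → i=3, swap A[3],A[5] → [3,5,5,5,7,7,2,2,6,7,7,6]
j=6: A[6]=2 ≤ 6 → i=4, swap A[4],A[6] → [3,5,5,5,2,7,7,2,6,7,7,6]
j=7: A[7]=2 ≤ 6 → i=5, swap A[5],A[7] → [3,5,5,5,2,2,7,7,6,7,7,6]
j=8: A[8]=6 ≤ 6 → i=6, swap A[6],A[8] → [3,5,5,5,2,2,6,7,7,7,7,6]
j=9: A[9]=7 > 6 → no swap
j=10: A[10]=7 > 6 → no swap
final swap A[7],A[11] → [3,5,5,5,2,2,6,6,7,7,7,7]; return 7

[3,5,5,5,2,2,6,6,7,7,7,7]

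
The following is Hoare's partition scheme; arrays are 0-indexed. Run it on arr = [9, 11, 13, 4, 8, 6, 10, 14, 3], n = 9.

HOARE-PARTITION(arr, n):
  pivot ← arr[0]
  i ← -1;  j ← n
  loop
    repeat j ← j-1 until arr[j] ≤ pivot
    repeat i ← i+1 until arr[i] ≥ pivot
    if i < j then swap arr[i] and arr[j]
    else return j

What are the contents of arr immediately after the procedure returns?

[3, 6, 8, 4, 13, 11, 10, 14, 9]

pivot = arr[0] = 9; i = -1, j = 9
j→8 (arr[8]=3≤9), i→0 (arr[0]=9≥9); i<j, swap → [3, 11, 13, 4, 8, 6, 10, 14, 9]
j→5 (arr[5]=6≤9), i→1 (arr[1]=11≥9); i<j, swap → [3, 6, 13, 4, 8, 11, 10, 14, 9]
j→4 (arr[4]=8≤9), i→2 (arr[2]=13≥9); i<j, swap → [3, 6, 8, 4, 13, 11, 10, 14, 9]
j→3, i→4; i≥j, return j=3. arr = [3, 6, 8, 4, 13, 11, 10, 14, 9]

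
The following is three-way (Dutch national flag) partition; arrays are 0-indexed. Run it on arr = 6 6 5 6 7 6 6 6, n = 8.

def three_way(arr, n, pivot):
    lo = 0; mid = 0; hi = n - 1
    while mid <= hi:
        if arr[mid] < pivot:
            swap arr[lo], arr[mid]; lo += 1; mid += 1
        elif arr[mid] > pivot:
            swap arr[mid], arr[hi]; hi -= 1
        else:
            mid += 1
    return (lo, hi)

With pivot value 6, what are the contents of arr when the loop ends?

pivot = 6; lo=0, mid=0, hi=7
arr[mid]=6=6: mid=1
arr[mid]=6=6: mid=2
arr[mid]=5<6: swap arr[0],arr[2]; lo=1,mid=3 → 5 6 6 6 7 6 6 6
arr[mid]=6=6: mid=4
arr[mid]=7>6: swap arr[4],arr[7]; hi=6 → 5 6 6 6 6 6 6 7
arr[mid]=6=6: mid=5
arr[mid]=6=6: mid=6
arr[mid]=6=6: mid=7
end: lo=1, hi=6; arr = 5 6 6 6 6 6 6 7

5 6 6 6 6 6 6 7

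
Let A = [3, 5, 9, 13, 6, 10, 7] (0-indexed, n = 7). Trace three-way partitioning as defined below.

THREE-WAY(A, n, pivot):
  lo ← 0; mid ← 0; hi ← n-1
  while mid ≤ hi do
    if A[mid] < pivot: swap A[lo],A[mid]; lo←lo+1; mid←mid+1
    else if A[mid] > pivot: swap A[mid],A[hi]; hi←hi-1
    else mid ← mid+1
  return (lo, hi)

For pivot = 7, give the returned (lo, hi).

lo=0 mid=0 hi=6
3<7: swap(0,0), lo=1 mid=1 ⇒ [3, 5, 9, 13, 6, 10, 7]
5<7: swap(1,1), lo=2 mid=2 ⇒ [3, 5, 9, 13, 6, 10, 7]
9>7: swap(2,6), hi=5 ⇒ [3, 5, 7, 13, 6, 10, 9]
7=7: mid=3
13>7: swap(3,5), hi=4 ⇒ [3, 5, 7, 10, 6, 13, 9]
10>7: swap(3,4), hi=3 ⇒ [3, 5, 7, 6, 10, 13, 9]
6<7: swap(2,3), lo=3 mid=4 ⇒ [3, 5, 6, 7, 10, 13, 9]
done. lo=3 hi=3; A=[3, 5, 6, 7, 10, 13, 9]

(3, 3)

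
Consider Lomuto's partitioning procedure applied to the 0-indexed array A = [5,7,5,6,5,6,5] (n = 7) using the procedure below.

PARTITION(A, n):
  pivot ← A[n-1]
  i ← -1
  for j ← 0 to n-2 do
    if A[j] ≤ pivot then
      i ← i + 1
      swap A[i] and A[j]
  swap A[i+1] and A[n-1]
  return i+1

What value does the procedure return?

pivot = A[6] = 5; i = -1
j=0: A[0]=5 ≤ 5 → i=0, swap A[0],A[0] (no change) → [5,7,5,6,5,6,5]
j=1: A[1]=7 > 5 → no swap
j=2: A[2]=5 ≤ 5 → i=1, swap A[1],A[2] → [5,5,7,6,5,6,5]
j=3: A[3]=6 > 5 → no swap
j=4: A[4]=5 ≤ 5 → i=2, swap A[2],A[4] → [5,5,5,6,7,6,5]
j=5: A[5]=6 > 5 → no swap
final swap A[3],A[6] → [5,5,5,5,7,6,6]; return 3

3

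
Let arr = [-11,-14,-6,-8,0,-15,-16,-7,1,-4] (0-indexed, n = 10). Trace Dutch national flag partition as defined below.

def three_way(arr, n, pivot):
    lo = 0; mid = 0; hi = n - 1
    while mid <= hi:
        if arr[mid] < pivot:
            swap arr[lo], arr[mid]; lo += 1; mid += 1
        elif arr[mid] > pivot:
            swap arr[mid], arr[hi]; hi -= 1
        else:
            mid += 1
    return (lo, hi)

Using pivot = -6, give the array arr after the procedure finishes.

pivot = -6; lo=0, mid=0, hi=9
arr[mid]=-11<-6: swap arr[0],arr[0]; lo=1,mid=1 → [-11,-14,-6,-8,0,-15,-16,-7,1,-4]
arr[mid]=-14<-6: swap arr[1],arr[1]; lo=2,mid=2 → [-11,-14,-6,-8,0,-15,-16,-7,1,-4]
arr[mid]=-6=-6: mid=3
arr[mid]=-8<-6: swap arr[2],arr[3]; lo=3,mid=4 → [-11,-14,-8,-6,0,-15,-16,-7,1,-4]
arr[mid]=0>-6: swap arr[4],arr[9]; hi=8 → [-11,-14,-8,-6,-4,-15,-16,-7,1,0]
arr[mid]=-4>-6: swap arr[4],arr[8]; hi=7 → [-11,-14,-8,-6,1,-15,-16,-7,-4,0]
arr[mid]=1>-6: swap arr[4],arr[7]; hi=6 → [-11,-14,-8,-6,-7,-15,-16,1,-4,0]
arr[mid]=-7<-6: swap arr[3],arr[4]; lo=4,mid=5 → [-11,-14,-8,-7,-6,-15,-16,1,-4,0]
arr[mid]=-15<-6: swap arr[4],arr[5]; lo=5,mid=6 → [-11,-14,-8,-7,-15,-6,-16,1,-4,0]
arr[mid]=-16<-6: swap arr[5],arr[6]; lo=6,mid=7 → [-11,-14,-8,-7,-15,-16,-6,1,-4,0]
end: lo=6, hi=6; arr = [-11,-14,-8,-7,-15,-16,-6,1,-4,0]

[-11,-14,-8,-7,-15,-16,-6,1,-4,0]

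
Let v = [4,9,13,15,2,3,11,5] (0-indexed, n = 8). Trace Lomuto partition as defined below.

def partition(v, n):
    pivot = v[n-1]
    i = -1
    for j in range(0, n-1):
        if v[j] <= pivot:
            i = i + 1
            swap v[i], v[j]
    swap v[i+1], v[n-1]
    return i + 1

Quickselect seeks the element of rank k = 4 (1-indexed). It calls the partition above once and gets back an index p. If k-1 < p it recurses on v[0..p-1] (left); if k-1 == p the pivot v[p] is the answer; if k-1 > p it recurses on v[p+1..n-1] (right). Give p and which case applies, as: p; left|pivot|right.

3; pivot

pivot=5, i=-1
j=0: 4≤5, i=0, swap(0,0) ⇒ [4,9,13,15,2,3,11,5]
j=1: 9>5, skip
j=2: 13>5, skip
j=3: 15>5, skip
j=4: 2≤5, i=1, swap(1,4) ⇒ [4,2,13,15,9,3,11,5]
j=5: 3≤5, i=2, swap(2,5) ⇒ [4,2,3,15,9,13,11,5]
j=6: 11>5, skip
swap(3,7) ⇒ [4,2,3,5,9,13,11,15]; return 3
p = 3; k-1 = 3 == 3 ⇒ pivot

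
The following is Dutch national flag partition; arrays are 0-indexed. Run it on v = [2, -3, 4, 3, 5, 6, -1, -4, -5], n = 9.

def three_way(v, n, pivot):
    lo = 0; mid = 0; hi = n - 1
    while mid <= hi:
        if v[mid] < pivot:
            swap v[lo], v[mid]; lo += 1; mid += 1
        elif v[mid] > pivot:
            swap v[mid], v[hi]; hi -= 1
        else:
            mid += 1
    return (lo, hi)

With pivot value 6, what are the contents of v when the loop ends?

[2, -3, 4, 3, 5, -1, -4, -5, 6]

lo=0 mid=0 hi=8
2<6: swap(0,0), lo=1 mid=1 ⇒ [2, -3, 4, 3, 5, 6, -1, -4, -5]
-3<6: swap(1,1), lo=2 mid=2 ⇒ [2, -3, 4, 3, 5, 6, -1, -4, -5]
4<6: swap(2,2), lo=3 mid=3 ⇒ [2, -3, 4, 3, 5, 6, -1, -4, -5]
3<6: swap(3,3), lo=4 mid=4 ⇒ [2, -3, 4, 3, 5, 6, -1, -4, -5]
5<6: swap(4,4), lo=5 mid=5 ⇒ [2, -3, 4, 3, 5, 6, -1, -4, -5]
6=6: mid=6
-1<6: swap(5,6), lo=6 mid=7 ⇒ [2, -3, 4, 3, 5, -1, 6, -4, -5]
-4<6: swap(6,7), lo=7 mid=8 ⇒ [2, -3, 4, 3, 5, -1, -4, 6, -5]
-5<6: swap(7,8), lo=8 mid=9 ⇒ [2, -3, 4, 3, 5, -1, -4, -5, 6]
done. lo=8 hi=8; v=[2, -3, 4, 3, 5, -1, -4, -5, 6]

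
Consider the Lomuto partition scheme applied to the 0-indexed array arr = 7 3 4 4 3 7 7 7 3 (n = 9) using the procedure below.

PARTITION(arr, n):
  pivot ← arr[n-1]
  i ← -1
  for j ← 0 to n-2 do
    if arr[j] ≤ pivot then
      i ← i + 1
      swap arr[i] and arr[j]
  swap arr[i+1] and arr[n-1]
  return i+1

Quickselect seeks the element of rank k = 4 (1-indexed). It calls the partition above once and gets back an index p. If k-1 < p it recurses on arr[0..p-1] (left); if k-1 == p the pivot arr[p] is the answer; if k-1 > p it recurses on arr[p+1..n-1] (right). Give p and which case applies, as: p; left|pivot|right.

pivot=3, i=-1
j=0: 7>3, skip
j=1: 3≤3, i=0, swap(0,1) ⇒ 3 7 4 4 3 7 7 7 3
j=2: 4>3, skip
j=3: 4>3, skip
j=4: 3≤3, i=1, swap(1,4) ⇒ 3 3 4 4 7 7 7 7 3
j=5: 7>3, skip
j=6: 7>3, skip
j=7: 7>3, skip
swap(2,8) ⇒ 3 3 3 4 7 7 7 7 4; return 2
p = 2; k-1 = 3 > 2 ⇒ right

2; right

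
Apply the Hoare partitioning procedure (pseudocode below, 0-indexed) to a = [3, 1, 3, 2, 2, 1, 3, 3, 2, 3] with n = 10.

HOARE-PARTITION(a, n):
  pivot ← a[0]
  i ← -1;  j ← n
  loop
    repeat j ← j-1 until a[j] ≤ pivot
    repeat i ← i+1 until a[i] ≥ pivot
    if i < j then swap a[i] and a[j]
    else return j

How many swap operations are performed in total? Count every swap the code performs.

pivot = a[0] = 3; i = -1, j = 10
j→9 (a[9]=3≤3), i→0 (a[0]=3≥3); i<j, swap → [3, 1, 3, 2, 2, 1, 3, 3, 2, 3]
j→8 (a[8]=2≤3), i→2 (a[2]=3≥3); i<j, swap → [3, 1, 2, 2, 2, 1, 3, 3, 3, 3]
j→7 (a[7]=3≤3), i→6 (a[6]=3≥3); i<j, swap → [3, 1, 2, 2, 2, 1, 3, 3, 3, 3]
j→6, i→7; i≥j, return j=6. a = [3, 1, 2, 2, 2, 1, 3, 3, 3, 3]

3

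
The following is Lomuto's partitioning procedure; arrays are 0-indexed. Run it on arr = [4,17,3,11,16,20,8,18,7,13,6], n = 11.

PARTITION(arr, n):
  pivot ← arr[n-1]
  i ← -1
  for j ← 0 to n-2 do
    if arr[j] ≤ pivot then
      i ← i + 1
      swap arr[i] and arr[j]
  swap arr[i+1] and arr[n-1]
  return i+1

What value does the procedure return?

2

pivot=6, i=-1
j=0: 4≤6, i=0, swap(0,0) ⇒ [4,17,3,11,16,20,8,18,7,13,6]
j=1: 17>6, skip
j=2: 3≤6, i=1, swap(1,2) ⇒ [4,3,17,11,16,20,8,18,7,13,6]
j=3: 11>6, skip
j=4: 16>6, skip
j=5: 20>6, skip
j=6: 8>6, skip
j=7: 18>6, skip
j=8: 7>6, skip
j=9: 13>6, skip
swap(2,10) ⇒ [4,3,6,11,16,20,8,18,7,13,17]; return 2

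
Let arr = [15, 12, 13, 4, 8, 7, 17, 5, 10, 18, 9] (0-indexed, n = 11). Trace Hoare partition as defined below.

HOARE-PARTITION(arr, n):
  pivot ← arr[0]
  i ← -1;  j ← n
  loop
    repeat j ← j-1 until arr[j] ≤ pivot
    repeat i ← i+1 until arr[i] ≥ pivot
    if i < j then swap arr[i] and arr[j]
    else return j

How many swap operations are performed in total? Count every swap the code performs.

pivot = arr[0] = 15; i = -1, j = 11
j→10 (arr[10]=9≤15), i→0 (arr[0]=15≥15); i<j, swap → [9, 12, 13, 4, 8, 7, 17, 5, 10, 18, 15]
j→8 (arr[8]=10≤15), i→6 (arr[6]=17≥15); i<j, swap → [9, 12, 13, 4, 8, 7, 10, 5, 17, 18, 15]
j→7, i→8; i≥j, return j=7. arr = [9, 12, 13, 4, 8, 7, 10, 5, 17, 18, 15]

2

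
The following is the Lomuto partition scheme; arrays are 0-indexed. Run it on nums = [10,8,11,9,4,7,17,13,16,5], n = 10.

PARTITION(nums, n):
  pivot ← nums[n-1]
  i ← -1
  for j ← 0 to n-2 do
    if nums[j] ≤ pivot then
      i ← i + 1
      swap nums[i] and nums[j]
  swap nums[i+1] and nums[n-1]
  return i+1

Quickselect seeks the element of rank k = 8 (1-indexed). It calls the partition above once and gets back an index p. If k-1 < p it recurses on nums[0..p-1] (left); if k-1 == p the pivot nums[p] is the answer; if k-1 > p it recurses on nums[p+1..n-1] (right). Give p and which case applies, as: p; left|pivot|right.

1; right

pivot = nums[9] = 5; i = -1
j=0: nums[0]=10 > 5 → no swap
j=1: nums[1]=8 > 5 → no swap
j=2: nums[2]=11 > 5 → no swap
j=3: nums[3]=9 > 5 → no swap
j=4: nums[4]=4 ≤ 5 → i=0, swap nums[0],nums[4] → [4,8,11,9,10,7,17,13,16,5]
j=5: nums[5]=7 > 5 → no swap
j=6: nums[6]=17 > 5 → no swap
j=7: nums[7]=13 > 5 → no swap
j=8: nums[8]=16 > 5 → no swap
final swap nums[1],nums[9] → [4,5,11,9,10,7,17,13,16,8]; return 1
p = 1; k-1 = 7 > 1 ⇒ right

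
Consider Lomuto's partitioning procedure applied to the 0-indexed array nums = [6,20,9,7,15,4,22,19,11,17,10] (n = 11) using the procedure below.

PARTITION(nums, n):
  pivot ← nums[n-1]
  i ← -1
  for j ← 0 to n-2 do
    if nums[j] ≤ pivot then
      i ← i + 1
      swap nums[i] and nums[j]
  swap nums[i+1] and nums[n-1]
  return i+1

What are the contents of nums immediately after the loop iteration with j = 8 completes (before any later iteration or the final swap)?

pivot=10, i=-1
j=0: 6≤10, i=0, swap(0,0) ⇒ [6,20,9,7,15,4,22,19,11,17,10]
j=1: 20>10, skip
j=2: 9≤10, i=1, swap(1,2) ⇒ [6,9,20,7,15,4,22,19,11,17,10]
j=3: 7≤10, i=2, swap(2,3) ⇒ [6,9,7,20,15,4,22,19,11,17,10]
j=4: 15>10, skip
j=5: 4≤10, i=3, swap(3,5) ⇒ [6,9,7,4,15,20,22,19,11,17,10]
j=6: 22>10, skip
j=7: 19>10, skip
j=8: 11>10, skip
(after j=8) nums = [6,9,7,4,15,20,22,19,11,17,10]

[6,9,7,4,15,20,22,19,11,17,10]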